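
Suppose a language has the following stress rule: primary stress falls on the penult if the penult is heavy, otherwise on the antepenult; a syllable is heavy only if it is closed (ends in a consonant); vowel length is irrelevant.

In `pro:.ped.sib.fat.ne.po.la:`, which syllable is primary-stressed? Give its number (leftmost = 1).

Weights: 5 ne L, 6 po L, 7 la: L.
The penult (syllable 6, po) is light, so stress falls on the antepenult (syllable 5, ne).
Primary stress: syllable 5 → pro:.ped.sib.fat.ˈne.po.la:.

5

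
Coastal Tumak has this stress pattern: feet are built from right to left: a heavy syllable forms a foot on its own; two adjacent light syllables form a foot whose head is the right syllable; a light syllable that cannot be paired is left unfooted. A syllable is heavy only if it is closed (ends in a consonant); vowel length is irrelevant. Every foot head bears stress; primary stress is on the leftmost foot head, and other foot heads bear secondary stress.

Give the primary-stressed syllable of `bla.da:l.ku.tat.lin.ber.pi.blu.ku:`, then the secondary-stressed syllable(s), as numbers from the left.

Weights: 1 bla L, 2 da:l H, 3 ku L, 4 tat H, 5 lin H, 6 ber H, 7 pi L, 8 blu L, 9 ku: L.
Parse right to left (heavy = foot alone; LL = one foot; stranded L unfooted): bla (ˈda:l) ku (ˈtat) (ˈlin) (ˈber) pi (blu.ˈku:).
Foot heads: 2, 4, 5, 6, 9.
Primary stress on the leftmost head = syllable 2.
Secondary stress on 4, 5, 6, 9: bla.ˈda:l.ku.ˌtat.ˌlin.ˌber.pi.blu.ˌku:.

primary 2, secondary 4, 5, 6, 9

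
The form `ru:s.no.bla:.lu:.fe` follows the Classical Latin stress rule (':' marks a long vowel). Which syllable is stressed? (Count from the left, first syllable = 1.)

4

Classical Latin: stress the penult if heavy (long vowel or closed), else the antepenult.
Weights: 3 bla: H, 4 lu: H, 5 fe L.
The penult (syllable 4, lu:) is heavy, so it takes stress.
Stress on syllable 4: ru:s.no.bla:.ˈlu:.fe.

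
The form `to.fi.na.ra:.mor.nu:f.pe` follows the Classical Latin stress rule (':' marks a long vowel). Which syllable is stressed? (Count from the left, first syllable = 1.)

6

Classical Latin: stress the penult if heavy (long vowel or closed), else the antepenult.
Weights: 5 mor H, 6 nu:f H, 7 pe L.
The penult (syllable 6, nu:f) is heavy, so it takes stress.
Stress on syllable 6: to.fi.na.ra:.mor.ˈnu:f.pe.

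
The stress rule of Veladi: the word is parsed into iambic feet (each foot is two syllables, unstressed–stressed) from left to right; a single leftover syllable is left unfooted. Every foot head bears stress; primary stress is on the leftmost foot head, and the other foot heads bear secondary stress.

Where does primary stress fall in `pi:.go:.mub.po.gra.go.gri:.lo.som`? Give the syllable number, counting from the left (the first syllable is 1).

2

Parse left to right into iambic (σˈσ) feet: (pi:.ˈgo:) (mub.ˈpo) (gra.ˈgo) (gri:.ˈlo) som. Syllable 9 is left unfooted.
Foot heads (stressed positions): 2, 4, 6, 8.
End Rule Leftmost: primary stress on the leftmost head = syllable 2.
Primary stress: syllable 2 → pi:.ˈgo:.mub.po.gra.go.gri:.lo.som.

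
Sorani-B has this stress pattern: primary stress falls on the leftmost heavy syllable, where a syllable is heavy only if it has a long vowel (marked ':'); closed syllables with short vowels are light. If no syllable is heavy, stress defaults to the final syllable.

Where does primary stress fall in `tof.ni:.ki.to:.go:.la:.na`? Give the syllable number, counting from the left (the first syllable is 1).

Weights: 1 tof L, 2 ni: H, 3 ki L, 4 to: H, 5 go: H, 6 la: H, 7 na L.
Heavy syllables in the domain: 2, 4, 5, 6. The leftmost is syllable 2 (ni:).
Primary stress: syllable 2 → tof.ˈni:.ki.to:.go:.la:.na.

2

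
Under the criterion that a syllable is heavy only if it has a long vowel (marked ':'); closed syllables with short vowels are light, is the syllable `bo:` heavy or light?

heavy

`bo:`: long vowel, open (no coda). Long vowel → heavy.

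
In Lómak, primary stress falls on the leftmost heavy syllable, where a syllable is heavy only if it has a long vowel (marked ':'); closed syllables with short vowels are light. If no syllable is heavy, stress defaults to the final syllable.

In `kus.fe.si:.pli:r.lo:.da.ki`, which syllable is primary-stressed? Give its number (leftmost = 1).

3

Weights: 1 kus L, 2 fe L, 3 si: H, 4 pli:r H, 5 lo: H, 6 da L, 7 ki L.
Heavy syllables in the domain: 3, 4, 5. The leftmost is syllable 3 (si:).
Primary stress: syllable 3 → kus.fe.ˈsi:.pli:r.lo:.da.ki.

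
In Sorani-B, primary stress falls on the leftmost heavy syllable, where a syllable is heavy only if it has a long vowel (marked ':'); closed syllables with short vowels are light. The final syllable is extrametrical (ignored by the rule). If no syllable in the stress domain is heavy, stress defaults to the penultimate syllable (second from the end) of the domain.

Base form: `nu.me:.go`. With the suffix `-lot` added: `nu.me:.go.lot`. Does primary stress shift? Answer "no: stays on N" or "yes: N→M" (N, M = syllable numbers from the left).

Base `nu.me:.go` (3 syllables):
  The final syllable (3, go) is extrametrical; the stress domain is syllables 1–2.
  Weights: 1 nu L, 2 me: H.
  Heavy syllables in the domain: 2. The leftmost is syllable 2 (me:).
  → primary stress on syllable 2.
Suffixed `nu.me:.go.lot` (4 syllables):
  The final syllable (4, lot) is extrametrical; the stress domain is syllables 1–3.
  Weights: 1 nu L, 2 me: H, 3 go L.
  Heavy syllables in the domain: 2. The leftmost is syllable 2 (me:).
  → primary stress on syllable 2.

no: stays on 2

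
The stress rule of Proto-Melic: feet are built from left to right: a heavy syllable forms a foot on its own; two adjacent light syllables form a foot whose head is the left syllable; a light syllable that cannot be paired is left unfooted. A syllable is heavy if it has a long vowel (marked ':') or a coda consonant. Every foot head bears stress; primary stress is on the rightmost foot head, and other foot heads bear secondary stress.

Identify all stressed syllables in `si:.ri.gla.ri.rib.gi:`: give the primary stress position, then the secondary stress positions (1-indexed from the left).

primary 6, secondary 1, 2, 5

Weights: 1 si: H, 2 ri L, 3 gla L, 4 ri L, 5 rib H, 6 gi: H.
Parse left to right (heavy = foot alone; LL = one foot; stranded L unfooted): (ˈsi:) (ˈri.gla) ri (ˈrib) (ˈgi:).
Foot heads: 1, 2, 5, 6.
Primary stress on the rightmost head = syllable 6.
Secondary stress on 1, 2, 5: ˌsi:.ˌri.gla.ri.ˌrib.ˈgi:.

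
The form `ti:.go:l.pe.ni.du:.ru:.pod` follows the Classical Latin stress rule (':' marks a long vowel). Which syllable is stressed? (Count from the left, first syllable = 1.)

Classical Latin: stress the penult if heavy (long vowel or closed), else the antepenult.
Weights: 5 du: H, 6 ru: H, 7 pod H.
The penult (syllable 6, ru:) is heavy, so it takes stress.
Stress on syllable 6: ti:.go:l.pe.ni.du:.ˈru:.pod.

6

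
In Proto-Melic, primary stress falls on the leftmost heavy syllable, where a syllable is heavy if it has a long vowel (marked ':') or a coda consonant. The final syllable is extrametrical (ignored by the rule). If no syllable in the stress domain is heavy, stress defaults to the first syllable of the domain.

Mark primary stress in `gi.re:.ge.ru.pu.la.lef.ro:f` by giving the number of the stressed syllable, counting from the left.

2

The final syllable (8, ro:f) is extrametrical; the stress domain is syllables 1–7.
Weights: 1 gi L, 2 re: H, 3 ge L, 4 ru L, 5 pu L, 6 la L, 7 lef H.
Heavy syllables in the domain: 2, 7. The leftmost is syllable 2 (re:).
Primary stress: syllable 2 → gi.ˈre:.ge.ru.pu.la.lef.ro:f.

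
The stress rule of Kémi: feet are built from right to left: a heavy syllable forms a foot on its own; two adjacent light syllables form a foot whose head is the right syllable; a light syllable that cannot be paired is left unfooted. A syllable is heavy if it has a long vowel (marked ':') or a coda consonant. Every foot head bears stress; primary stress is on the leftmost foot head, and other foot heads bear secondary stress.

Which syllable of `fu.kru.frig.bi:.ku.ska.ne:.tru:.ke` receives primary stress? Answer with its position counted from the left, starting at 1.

2

Weights: 1 fu L, 2 kru L, 3 frig H, 4 bi: H, 5 ku L, 6 ska L, 7 ne: H, 8 tru: H, 9 ke L.
Parse right to left (heavy = foot alone; LL = one foot; stranded L unfooted): (fu.ˈkru) (ˈfrig) (ˈbi:) (ku.ˈska) (ˈne:) (ˈtru:) ke.
Foot heads: 2, 3, 4, 6, 7, 8.
Primary stress on the leftmost head = syllable 2.
Primary stress: syllable 2 → fu.ˈkru.frig.bi:.ku.ska.ne:.tru:.ke.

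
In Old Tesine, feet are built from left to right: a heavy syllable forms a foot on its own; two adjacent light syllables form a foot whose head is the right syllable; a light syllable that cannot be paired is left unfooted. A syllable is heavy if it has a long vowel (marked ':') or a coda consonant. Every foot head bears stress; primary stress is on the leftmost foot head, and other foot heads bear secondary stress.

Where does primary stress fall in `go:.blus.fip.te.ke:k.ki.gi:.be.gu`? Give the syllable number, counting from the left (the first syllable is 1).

1

Weights: 1 go: H, 2 blus H, 3 fip H, 4 te L, 5 ke:k H, 6 ki L, 7 gi: H, 8 be L, 9 gu L.
Parse left to right (heavy = foot alone; LL = one foot; stranded L unfooted): (ˈgo:) (ˈblus) (ˈfip) te (ˈke:k) ki (ˈgi:) (be.ˈgu).
Foot heads: 1, 2, 3, 5, 7, 9.
Primary stress on the leftmost head = syllable 1.
Primary stress: syllable 1 → ˈgo:.blus.fip.te.ke:k.ki.gi:.be.gu.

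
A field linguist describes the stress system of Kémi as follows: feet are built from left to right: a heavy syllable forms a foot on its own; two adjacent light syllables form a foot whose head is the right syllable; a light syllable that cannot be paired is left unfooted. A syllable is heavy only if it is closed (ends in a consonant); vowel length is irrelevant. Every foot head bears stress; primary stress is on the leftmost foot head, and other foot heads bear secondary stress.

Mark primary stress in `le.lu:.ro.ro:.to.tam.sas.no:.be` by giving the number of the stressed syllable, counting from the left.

Weights: 1 le L, 2 lu: L, 3 ro L, 4 ro: L, 5 to L, 6 tam H, 7 sas H, 8 no: L, 9 be L.
Parse left to right (heavy = foot alone; LL = one foot; stranded L unfooted): (le.ˈlu:) (ro.ˈro:) to (ˈtam) (ˈsas) (no:.ˈbe).
Foot heads: 2, 4, 6, 7, 9.
Primary stress on the leftmost head = syllable 2.
Primary stress: syllable 2 → le.ˈlu:.ro.ro:.to.tam.sas.no:.be.

2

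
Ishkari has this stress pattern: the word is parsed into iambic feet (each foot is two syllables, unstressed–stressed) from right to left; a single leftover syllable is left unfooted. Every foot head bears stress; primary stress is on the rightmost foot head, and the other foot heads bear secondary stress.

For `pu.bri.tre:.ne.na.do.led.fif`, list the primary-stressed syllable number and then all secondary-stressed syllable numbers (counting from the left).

primary 8, secondary 2, 4, 6

Parse right to left into iambic (σˈσ) feet: (pu.ˈbri) (tre:.ˈne) (na.ˈdo) (led.ˈfif).
Foot heads (stressed positions): 2, 4, 6, 8.
End Rule Rightmost: primary stress on the rightmost head = syllable 8.
Secondary stress on 2, 4, 6: pu.ˌbri.tre:.ˌne.na.ˌdo.led.ˈfif.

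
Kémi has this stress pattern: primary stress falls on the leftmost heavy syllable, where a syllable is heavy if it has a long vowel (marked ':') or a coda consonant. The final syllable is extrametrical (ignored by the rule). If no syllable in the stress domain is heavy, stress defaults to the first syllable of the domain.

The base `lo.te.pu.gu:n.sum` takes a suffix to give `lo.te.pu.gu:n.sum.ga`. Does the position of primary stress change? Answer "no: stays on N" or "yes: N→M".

Base `lo.te.pu.gu:n.sum` (5 syllables):
  The final syllable (5, sum) is extrametrical; the stress domain is syllables 1–4.
  Weights: 1 lo L, 2 te L, 3 pu L, 4 gu:n H.
  Heavy syllables in the domain: 4. The leftmost is syllable 4 (gu:n).
  → primary stress on syllable 4.
Suffixed `lo.te.pu.gu:n.sum.ga` (6 syllables):
  The final syllable (6, ga) is extrametrical; the stress domain is syllables 1–5.
  Weights: 1 lo L, 2 te L, 3 pu L, 4 gu:n H, 5 sum H.
  Heavy syllables in the domain: 4, 5. The leftmost is syllable 4 (gu:n).
  → primary stress on syllable 4.

no: stays on 4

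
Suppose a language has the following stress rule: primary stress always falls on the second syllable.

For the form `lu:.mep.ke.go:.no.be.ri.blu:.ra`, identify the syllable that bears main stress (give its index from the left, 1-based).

The word has 9 syllables; the second syllable is syllable 2 (mep).
Primary stress: syllable 2 → lu:.ˈmep.ke.go:.no.be.ri.blu:.ra.

2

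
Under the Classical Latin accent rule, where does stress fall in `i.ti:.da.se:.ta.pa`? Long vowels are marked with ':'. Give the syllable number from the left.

4

Classical Latin: stress the penult if heavy (long vowel or closed), else the antepenult.
Weights: 4 se: H, 5 ta L, 6 pa L.
The penult (syllable 5, ta) is light, so stress falls on the antepenult (syllable 4, se:).
Stress on syllable 4: i.ti:.da.ˈse:.ta.pa.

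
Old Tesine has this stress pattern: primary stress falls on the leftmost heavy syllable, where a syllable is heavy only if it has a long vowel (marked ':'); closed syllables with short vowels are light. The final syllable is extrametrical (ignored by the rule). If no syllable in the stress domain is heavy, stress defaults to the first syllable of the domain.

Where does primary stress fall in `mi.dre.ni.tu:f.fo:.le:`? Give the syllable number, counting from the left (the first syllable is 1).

4

The final syllable (6, le:) is extrametrical; the stress domain is syllables 1–5.
Weights: 1 mi L, 2 dre L, 3 ni L, 4 tu:f H, 5 fo: H.
Heavy syllables in the domain: 4, 5. The leftmost is syllable 4 (tu:f).
Primary stress: syllable 4 → mi.dre.ni.ˈtu:f.fo:.le:.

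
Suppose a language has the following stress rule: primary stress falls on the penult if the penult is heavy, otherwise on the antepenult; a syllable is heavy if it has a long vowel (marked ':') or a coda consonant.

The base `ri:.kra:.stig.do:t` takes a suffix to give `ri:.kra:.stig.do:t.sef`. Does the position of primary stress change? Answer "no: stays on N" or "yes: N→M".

yes: 3→4

Base `ri:.kra:.stig.do:t` (4 syllables):
  Weights: 2 kra: H, 3 stig H, 4 do:t H.
  The penult (syllable 3, stig) is heavy, so it takes stress.
  → primary stress on syllable 3.
Suffixed `ri:.kra:.stig.do:t.sef` (5 syllables):
  Weights: 3 stig H, 4 do:t H, 5 sef H.
  The penult (syllable 4, do:t) is heavy, so it takes stress.
  → primary stress on syllable 4.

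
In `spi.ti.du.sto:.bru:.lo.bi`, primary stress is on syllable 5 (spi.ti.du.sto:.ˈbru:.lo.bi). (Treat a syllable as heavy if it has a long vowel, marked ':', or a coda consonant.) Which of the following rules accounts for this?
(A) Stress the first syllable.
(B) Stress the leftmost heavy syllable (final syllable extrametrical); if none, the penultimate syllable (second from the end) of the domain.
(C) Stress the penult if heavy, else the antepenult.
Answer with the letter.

C

Rule A → syllable 1 (observed: 5).
Rule B → syllable 4 (observed: 5).
Rule C → syllable 5 ✓.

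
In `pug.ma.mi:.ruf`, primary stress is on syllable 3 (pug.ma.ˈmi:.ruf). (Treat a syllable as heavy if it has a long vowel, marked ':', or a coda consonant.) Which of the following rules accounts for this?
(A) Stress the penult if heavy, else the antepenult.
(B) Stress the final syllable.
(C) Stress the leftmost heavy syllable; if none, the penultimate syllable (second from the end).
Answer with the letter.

A

Rule A → syllable 3 ✓.
Rule B → syllable 4 (observed: 3).
Rule C → syllable 1 (observed: 3).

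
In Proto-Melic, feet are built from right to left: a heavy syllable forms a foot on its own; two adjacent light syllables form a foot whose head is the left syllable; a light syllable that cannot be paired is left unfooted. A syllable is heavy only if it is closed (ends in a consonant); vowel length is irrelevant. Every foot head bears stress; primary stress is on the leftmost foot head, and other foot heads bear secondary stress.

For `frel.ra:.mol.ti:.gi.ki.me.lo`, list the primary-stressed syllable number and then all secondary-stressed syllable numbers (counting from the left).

Weights: 1 frel H, 2 ra: L, 3 mol H, 4 ti: L, 5 gi L, 6 ki L, 7 me L, 8 lo L.
Parse right to left (heavy = foot alone; LL = one foot; stranded L unfooted): (ˈfrel) ra: (ˈmol) ti: (ˈgi.ki) (ˈme.lo).
Foot heads: 1, 3, 5, 7.
Primary stress on the leftmost head = syllable 1.
Secondary stress on 3, 5, 7: ˈfrel.ra:.ˌmol.ti:.ˌgi.ki.ˌme.lo.

primary 1, secondary 3, 5, 7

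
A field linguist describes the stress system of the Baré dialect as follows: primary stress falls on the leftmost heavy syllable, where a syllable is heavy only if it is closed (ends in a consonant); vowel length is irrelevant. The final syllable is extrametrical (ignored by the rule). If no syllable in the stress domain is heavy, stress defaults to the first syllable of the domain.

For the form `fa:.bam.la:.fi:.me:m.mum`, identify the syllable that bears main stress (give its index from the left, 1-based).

The final syllable (6, mum) is extrametrical; the stress domain is syllables 1–5.
Weights: 1 fa: L, 2 bam H, 3 la: L, 4 fi: L, 5 me:m H.
Heavy syllables in the domain: 2, 5. The leftmost is syllable 2 (bam).
Primary stress: syllable 2 → fa:.ˈbam.la:.fi:.me:m.mum.

2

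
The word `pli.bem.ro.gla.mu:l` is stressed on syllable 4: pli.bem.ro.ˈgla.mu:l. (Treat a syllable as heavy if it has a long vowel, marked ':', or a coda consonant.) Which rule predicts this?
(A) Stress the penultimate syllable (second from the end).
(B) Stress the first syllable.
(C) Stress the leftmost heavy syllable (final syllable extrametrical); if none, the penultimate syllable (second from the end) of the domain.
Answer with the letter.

Rule A → syllable 4 ✓.
Rule B → syllable 1 (observed: 4).
Rule C → syllable 2 (observed: 4).

A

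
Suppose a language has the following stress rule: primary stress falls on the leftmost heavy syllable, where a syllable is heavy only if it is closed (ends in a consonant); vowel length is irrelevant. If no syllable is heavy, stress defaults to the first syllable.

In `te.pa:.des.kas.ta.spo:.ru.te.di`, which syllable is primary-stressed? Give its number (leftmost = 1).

3

Weights: 1 te L, 2 pa: L, 3 des H, 4 kas H, 5 ta L, 6 spo: L, 7 ru L, 8 te L, 9 di L.
Heavy syllables in the domain: 3, 4. The leftmost is syllable 3 (des).
Primary stress: syllable 3 → te.pa:.ˈdes.kas.ta.spo:.ru.te.di.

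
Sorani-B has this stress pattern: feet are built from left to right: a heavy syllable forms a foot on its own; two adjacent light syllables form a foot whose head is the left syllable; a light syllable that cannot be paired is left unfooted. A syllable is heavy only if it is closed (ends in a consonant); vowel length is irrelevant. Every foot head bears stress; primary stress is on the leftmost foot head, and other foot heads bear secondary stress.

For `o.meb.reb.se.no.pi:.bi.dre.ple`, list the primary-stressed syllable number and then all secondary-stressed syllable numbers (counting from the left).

Weights: 1 o L, 2 meb H, 3 reb H, 4 se L, 5 no L, 6 pi: L, 7 bi L, 8 dre L, 9 ple L.
Parse left to right (heavy = foot alone; LL = one foot; stranded L unfooted): o (ˈmeb) (ˈreb) (ˈse.no) (ˈpi:.bi) (ˈdre.ple).
Foot heads: 2, 3, 4, 6, 8.
Primary stress on the leftmost head = syllable 2.
Secondary stress on 3, 4, 6, 8: o.ˈmeb.ˌreb.ˌse.no.ˌpi:.bi.ˌdre.ple.

primary 2, secondary 3, 4, 6, 8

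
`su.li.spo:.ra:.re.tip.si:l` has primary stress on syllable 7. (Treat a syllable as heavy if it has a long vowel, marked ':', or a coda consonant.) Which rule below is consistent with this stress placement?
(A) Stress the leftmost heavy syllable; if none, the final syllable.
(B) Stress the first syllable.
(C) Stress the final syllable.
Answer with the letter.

C

Rule A → syllable 3 (observed: 7).
Rule B → syllable 1 (observed: 7).
Rule C → syllable 7 ✓.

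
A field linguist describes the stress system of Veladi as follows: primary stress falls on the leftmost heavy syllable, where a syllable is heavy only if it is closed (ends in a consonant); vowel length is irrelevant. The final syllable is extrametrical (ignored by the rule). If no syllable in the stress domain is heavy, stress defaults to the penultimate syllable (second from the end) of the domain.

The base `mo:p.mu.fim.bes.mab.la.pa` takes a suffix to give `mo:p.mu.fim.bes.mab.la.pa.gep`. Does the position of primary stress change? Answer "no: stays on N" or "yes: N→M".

Base `mo:p.mu.fim.bes.mab.la.pa` (7 syllables):
  The final syllable (7, pa) is extrametrical; the stress domain is syllables 1–6.
  Weights: 1 mo:p H, 2 mu L, 3 fim H, 4 bes H, 5 mab H, 6 la L.
  Heavy syllables in the domain: 1, 3, 4, 5. The leftmost is syllable 1 (mo:p).
  → primary stress on syllable 1.
Suffixed `mo:p.mu.fim.bes.mab.la.pa.gep` (8 syllables):
  The final syllable (8, gep) is extrametrical; the stress domain is syllables 1–7.
  Weights: 1 mo:p H, 2 mu L, 3 fim H, 4 bes H, 5 mab H, 6 la L, 7 pa L.
  Heavy syllables in the domain: 1, 3, 4, 5. The leftmost is syllable 1 (mo:p).
  → primary stress on syllable 1.

no: stays on 1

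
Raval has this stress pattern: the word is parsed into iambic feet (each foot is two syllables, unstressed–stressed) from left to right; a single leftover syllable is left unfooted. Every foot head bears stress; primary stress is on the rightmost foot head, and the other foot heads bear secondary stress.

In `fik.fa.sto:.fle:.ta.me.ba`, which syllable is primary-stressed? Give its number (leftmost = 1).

Parse left to right into iambic (σˈσ) feet: (fik.ˈfa) (sto:.ˈfle:) (ta.ˈme) ba. Syllable 7 is left unfooted.
Foot heads (stressed positions): 2, 4, 6.
End Rule Rightmost: primary stress on the rightmost head = syllable 6.
Primary stress: syllable 6 → fik.fa.sto:.fle:.ta.ˈme.ba.

6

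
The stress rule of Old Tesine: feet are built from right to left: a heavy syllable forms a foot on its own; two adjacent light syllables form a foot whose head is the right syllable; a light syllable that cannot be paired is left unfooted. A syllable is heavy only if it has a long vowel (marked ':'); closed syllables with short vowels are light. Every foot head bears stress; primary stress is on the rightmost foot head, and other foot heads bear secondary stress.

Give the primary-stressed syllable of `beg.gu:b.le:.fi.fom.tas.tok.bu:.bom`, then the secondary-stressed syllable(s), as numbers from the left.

primary 8, secondary 2, 3, 5, 7

Weights: 1 beg L, 2 gu:b H, 3 le: H, 4 fi L, 5 fom L, 6 tas L, 7 tok L, 8 bu: H, 9 bom L.
Parse right to left (heavy = foot alone; LL = one foot; stranded L unfooted): beg (ˈgu:b) (ˈle:) (fi.ˈfom) (tas.ˈtok) (ˈbu:) bom.
Foot heads: 2, 3, 5, 7, 8.
Primary stress on the rightmost head = syllable 8.
Secondary stress on 2, 3, 5, 7: beg.ˌgu:b.ˌle:.fi.ˌfom.tas.ˌtok.ˈbu:.bom.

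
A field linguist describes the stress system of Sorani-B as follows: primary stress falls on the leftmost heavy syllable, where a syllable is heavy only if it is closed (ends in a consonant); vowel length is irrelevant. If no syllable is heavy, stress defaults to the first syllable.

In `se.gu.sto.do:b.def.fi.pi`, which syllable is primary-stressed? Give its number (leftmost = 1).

Weights: 1 se L, 2 gu L, 3 sto L, 4 do:b H, 5 def H, 6 fi L, 7 pi L.
Heavy syllables in the domain: 4, 5. The leftmost is syllable 4 (do:b).
Primary stress: syllable 4 → se.gu.sto.ˈdo:b.def.fi.pi.

4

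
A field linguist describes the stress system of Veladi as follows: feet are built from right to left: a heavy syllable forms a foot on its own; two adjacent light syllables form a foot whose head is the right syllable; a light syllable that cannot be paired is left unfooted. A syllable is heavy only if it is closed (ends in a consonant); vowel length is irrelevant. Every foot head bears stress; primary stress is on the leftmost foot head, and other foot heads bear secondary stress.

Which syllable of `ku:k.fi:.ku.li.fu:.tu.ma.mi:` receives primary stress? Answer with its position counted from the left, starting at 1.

Weights: 1 ku:k H, 2 fi: L, 3 ku L, 4 li L, 5 fu: L, 6 tu L, 7 ma L, 8 mi: L.
Parse right to left (heavy = foot alone; LL = one foot; stranded L unfooted): (ˈku:k) fi: (ku.ˈli) (fu:.ˈtu) (ma.ˈmi:).
Foot heads: 1, 4, 6, 8.
Primary stress on the leftmost head = syllable 1.
Primary stress: syllable 1 → ˈku:k.fi:.ku.li.fu:.tu.ma.mi:.

1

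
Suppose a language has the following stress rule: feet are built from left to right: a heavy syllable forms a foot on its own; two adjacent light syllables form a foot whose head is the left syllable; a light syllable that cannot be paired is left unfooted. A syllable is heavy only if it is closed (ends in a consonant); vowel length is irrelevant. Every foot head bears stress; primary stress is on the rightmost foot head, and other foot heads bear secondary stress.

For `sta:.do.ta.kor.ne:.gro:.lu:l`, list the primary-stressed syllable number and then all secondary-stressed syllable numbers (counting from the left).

primary 7, secondary 1, 4, 5

Weights: 1 sta: L, 2 do L, 3 ta L, 4 kor H, 5 ne: L, 6 gro: L, 7 lu:l H.
Parse left to right (heavy = foot alone; LL = one foot; stranded L unfooted): (ˈsta:.do) ta (ˈkor) (ˈne:.gro:) (ˈlu:l).
Foot heads: 1, 4, 5, 7.
Primary stress on the rightmost head = syllable 7.
Secondary stress on 1, 4, 5: ˌsta:.do.ta.ˌkor.ˌne:.gro:.ˈlu:l.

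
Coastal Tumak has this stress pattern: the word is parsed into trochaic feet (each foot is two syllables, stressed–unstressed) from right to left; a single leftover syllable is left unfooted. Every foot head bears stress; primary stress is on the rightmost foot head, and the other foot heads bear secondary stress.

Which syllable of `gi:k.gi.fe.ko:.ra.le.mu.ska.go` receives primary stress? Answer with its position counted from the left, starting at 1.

8

Parse right to left into trochaic (ˈσσ) feet: gi:k (ˈgi.fe) (ˈko:.ra) (ˈle.mu) (ˈska.go). Syllable 1 is left unfooted.
Foot heads (stressed positions): 2, 4, 6, 8.
End Rule Rightmost: primary stress on the rightmost head = syllable 8.
Primary stress: syllable 8 → gi:k.gi.fe.ko:.ra.le.mu.ˈska.go.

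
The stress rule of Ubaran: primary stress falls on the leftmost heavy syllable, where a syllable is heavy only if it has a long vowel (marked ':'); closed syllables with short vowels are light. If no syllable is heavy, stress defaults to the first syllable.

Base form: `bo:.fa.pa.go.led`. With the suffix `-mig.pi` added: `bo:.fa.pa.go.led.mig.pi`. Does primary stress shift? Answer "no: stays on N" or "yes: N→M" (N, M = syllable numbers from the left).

no: stays on 1

Base `bo:.fa.pa.go.led` (5 syllables):
  Weights: 1 bo: H, 2 fa L, 3 pa L, 4 go L, 5 led L.
  Heavy syllables in the domain: 1. The leftmost is syllable 1 (bo:).
  → primary stress on syllable 1.
Suffixed `bo:.fa.pa.go.led.mig.pi` (7 syllables):
  Weights: 1 bo: H, 2 fa L, 3 pa L, 4 go L, 5 led L, 6 mig L, 7 pi L.
  Heavy syllables in the domain: 1. The leftmost is syllable 1 (bo:).
  → primary stress on syllable 1.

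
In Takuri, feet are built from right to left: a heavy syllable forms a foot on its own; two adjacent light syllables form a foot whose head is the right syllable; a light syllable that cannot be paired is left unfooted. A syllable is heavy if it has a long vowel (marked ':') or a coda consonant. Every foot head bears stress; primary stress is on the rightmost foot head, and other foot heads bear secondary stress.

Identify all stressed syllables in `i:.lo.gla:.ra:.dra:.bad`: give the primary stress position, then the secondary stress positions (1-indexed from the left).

Weights: 1 i: H, 2 lo L, 3 gla: H, 4 ra: H, 5 dra: H, 6 bad H.
Parse right to left (heavy = foot alone; LL = one foot; stranded L unfooted): (ˈi:) lo (ˈgla:) (ˈra:) (ˈdra:) (ˈbad).
Foot heads: 1, 3, 4, 5, 6.
Primary stress on the rightmost head = syllable 6.
Secondary stress on 1, 3, 4, 5: ˌi:.lo.ˌgla:.ˌra:.ˌdra:.ˈbad.

primary 6, secondary 1, 3, 4, 5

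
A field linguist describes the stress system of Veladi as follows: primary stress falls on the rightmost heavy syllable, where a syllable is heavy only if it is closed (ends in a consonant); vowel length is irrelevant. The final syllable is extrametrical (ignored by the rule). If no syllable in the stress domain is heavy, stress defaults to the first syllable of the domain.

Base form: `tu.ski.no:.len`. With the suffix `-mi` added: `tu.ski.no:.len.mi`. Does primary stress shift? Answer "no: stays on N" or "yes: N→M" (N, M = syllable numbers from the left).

yes: 1→4

Base `tu.ski.no:.len` (4 syllables):
  The final syllable (4, len) is extrametrical; the stress domain is syllables 1–3.
  Weights: 1 tu L, 2 ski L, 3 no: L.
  No heavy syllable in the domain; default to the first syllable of the domain = syllable 1.
  → primary stress on syllable 1.
Suffixed `tu.ski.no:.len.mi` (5 syllables):
  The final syllable (5, mi) is extrametrical; the stress domain is syllables 1–4.
  Weights: 1 tu L, 2 ski L, 3 no: L, 4 len H.
  Heavy syllables in the domain: 4. The rightmost is syllable 4 (len).
  → primary stress on syllable 4.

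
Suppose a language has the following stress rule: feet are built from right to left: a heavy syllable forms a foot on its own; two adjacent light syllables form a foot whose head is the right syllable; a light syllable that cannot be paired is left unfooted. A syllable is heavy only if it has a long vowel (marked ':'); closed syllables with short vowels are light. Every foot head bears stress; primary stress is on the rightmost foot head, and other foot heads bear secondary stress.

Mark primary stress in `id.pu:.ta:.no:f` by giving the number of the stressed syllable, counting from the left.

Weights: 1 id L, 2 pu: H, 3 ta: H, 4 no:f H.
Parse right to left (heavy = foot alone; LL = one foot; stranded L unfooted): id (ˈpu:) (ˈta:) (ˈno:f).
Foot heads: 2, 3, 4.
Primary stress on the rightmost head = syllable 4.
Primary stress: syllable 4 → id.pu:.ta:.ˈno:f.

4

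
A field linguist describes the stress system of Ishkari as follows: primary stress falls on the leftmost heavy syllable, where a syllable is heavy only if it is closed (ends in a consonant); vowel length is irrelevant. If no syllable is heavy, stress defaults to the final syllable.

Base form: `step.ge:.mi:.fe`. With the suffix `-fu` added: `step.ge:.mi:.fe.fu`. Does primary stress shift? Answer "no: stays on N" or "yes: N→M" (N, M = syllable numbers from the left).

no: stays on 1

Base `step.ge:.mi:.fe` (4 syllables):
  Weights: 1 step H, 2 ge: L, 3 mi: L, 4 fe L.
  Heavy syllables in the domain: 1. The leftmost is syllable 1 (step).
  → primary stress on syllable 1.
Suffixed `step.ge:.mi:.fe.fu` (5 syllables):
  Weights: 1 step H, 2 ge: L, 3 mi: L, 4 fe L, 5 fu L.
  Heavy syllables in the domain: 1. The leftmost is syllable 1 (step).
  → primary stress on syllable 1.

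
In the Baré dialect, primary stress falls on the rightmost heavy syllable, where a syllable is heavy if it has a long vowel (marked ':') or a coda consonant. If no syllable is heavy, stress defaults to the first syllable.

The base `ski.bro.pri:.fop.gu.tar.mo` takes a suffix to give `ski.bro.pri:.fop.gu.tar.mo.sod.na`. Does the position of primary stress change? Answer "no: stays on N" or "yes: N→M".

Base `ski.bro.pri:.fop.gu.tar.mo` (7 syllables):
  Weights: 1 ski L, 2 bro L, 3 pri: H, 4 fop H, 5 gu L, 6 tar H, 7 mo L.
  Heavy syllables in the domain: 3, 4, 6. The rightmost is syllable 6 (tar).
  → primary stress on syllable 6.
Suffixed `ski.bro.pri:.fop.gu.tar.mo.sod.na` (9 syllables):
  Weights: 1 ski L, 2 bro L, 3 pri: H, 4 fop H, 5 gu L, 6 tar H, 7 mo L, 8 sod H, 9 na L.
  Heavy syllables in the domain: 3, 4, 6, 8. The rightmost is syllable 8 (sod).
  → primary stress on syllable 8.

yes: 6→8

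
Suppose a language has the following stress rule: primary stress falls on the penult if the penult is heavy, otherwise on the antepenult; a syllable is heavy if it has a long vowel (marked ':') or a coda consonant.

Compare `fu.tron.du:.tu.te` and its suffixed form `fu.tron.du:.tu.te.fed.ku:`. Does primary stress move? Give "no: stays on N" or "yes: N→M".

Base `fu.tron.du:.tu.te` (5 syllables):
  Weights: 3 du: H, 4 tu L, 5 te L.
  The penult (syllable 4, tu) is light, so stress falls on the antepenult (syllable 3, du:).
  → primary stress on syllable 3.
Suffixed `fu.tron.du:.tu.te.fed.ku:` (7 syllables):
  Weights: 5 te L, 6 fed H, 7 ku: H.
  The penult (syllable 6, fed) is heavy, so it takes stress.
  → primary stress on syllable 6.

yes: 3→6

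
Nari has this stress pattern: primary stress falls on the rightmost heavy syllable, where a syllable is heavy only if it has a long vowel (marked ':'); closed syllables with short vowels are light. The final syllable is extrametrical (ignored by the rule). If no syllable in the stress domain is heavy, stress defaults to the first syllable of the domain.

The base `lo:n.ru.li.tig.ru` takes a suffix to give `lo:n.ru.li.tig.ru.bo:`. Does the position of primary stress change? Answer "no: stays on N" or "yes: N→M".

Base `lo:n.ru.li.tig.ru` (5 syllables):
  The final syllable (5, ru) is extrametrical; the stress domain is syllables 1–4.
  Weights: 1 lo:n H, 2 ru L, 3 li L, 4 tig L.
  Heavy syllables in the domain: 1. The rightmost is syllable 1 (lo:n).
  → primary stress on syllable 1.
Suffixed `lo:n.ru.li.tig.ru.bo:` (6 syllables):
  The final syllable (6, bo:) is extrametrical; the stress domain is syllables 1–5.
  Weights: 1 lo:n H, 2 ru L, 3 li L, 4 tig L, 5 ru L.
  Heavy syllables in the domain: 1. The rightmost is syllable 1 (lo:n).
  → primary stress on syllable 1.

no: stays on 1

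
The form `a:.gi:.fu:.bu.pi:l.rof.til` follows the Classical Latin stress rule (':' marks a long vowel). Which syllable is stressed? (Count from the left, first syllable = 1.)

6

Classical Latin: stress the penult if heavy (long vowel or closed), else the antepenult.
Weights: 5 pi:l H, 6 rof H, 7 til H.
The penult (syllable 6, rof) is heavy, so it takes stress.
Stress on syllable 6: a:.gi:.fu:.bu.pi:l.ˈrof.til.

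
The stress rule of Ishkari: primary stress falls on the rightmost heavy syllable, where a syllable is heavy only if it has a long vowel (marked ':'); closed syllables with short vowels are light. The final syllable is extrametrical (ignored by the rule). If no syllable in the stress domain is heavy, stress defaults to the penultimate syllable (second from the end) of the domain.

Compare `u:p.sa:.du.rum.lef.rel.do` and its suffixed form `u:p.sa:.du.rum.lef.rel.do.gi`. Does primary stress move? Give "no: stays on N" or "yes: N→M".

no: stays on 2

Base `u:p.sa:.du.rum.lef.rel.do` (7 syllables):
  The final syllable (7, do) is extrametrical; the stress domain is syllables 1–6.
  Weights: 1 u:p H, 2 sa: H, 3 du L, 4 rum L, 5 lef L, 6 rel L.
  Heavy syllables in the domain: 1, 2. The rightmost is syllable 2 (sa:).
  → primary stress on syllable 2.
Suffixed `u:p.sa:.du.rum.lef.rel.do.gi` (8 syllables):
  The final syllable (8, gi) is extrametrical; the stress domain is syllables 1–7.
  Weights: 1 u:p H, 2 sa: H, 3 du L, 4 rum L, 5 lef L, 6 rel L, 7 do L.
  Heavy syllables in the domain: 1, 2. The rightmost is syllable 2 (sa:).
  → primary stress on syllable 2.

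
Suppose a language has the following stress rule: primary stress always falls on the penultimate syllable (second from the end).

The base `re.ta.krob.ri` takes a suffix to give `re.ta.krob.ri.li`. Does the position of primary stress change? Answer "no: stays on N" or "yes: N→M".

yes: 3→4

Base `re.ta.krob.ri` (4 syllables):
  The word has 4 syllables; the penultimate syllable (second from the end) is syllable 3 (krob).
  → primary stress on syllable 3.
Suffixed `re.ta.krob.ri.li` (5 syllables):
  The word has 5 syllables; the penultimate syllable (second from the end) is syllable 4 (ri).
  → primary stress on syllable 4.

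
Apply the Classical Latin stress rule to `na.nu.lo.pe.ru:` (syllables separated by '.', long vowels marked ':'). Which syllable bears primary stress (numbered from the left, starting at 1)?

Classical Latin: stress the penult if heavy (long vowel or closed), else the antepenult.
Weights: 3 lo L, 4 pe L, 5 ru: H.
The penult (syllable 4, pe) is light, so stress falls on the antepenult (syllable 3, lo).
Stress on syllable 3: na.nu.ˈlo.pe.ru:.

3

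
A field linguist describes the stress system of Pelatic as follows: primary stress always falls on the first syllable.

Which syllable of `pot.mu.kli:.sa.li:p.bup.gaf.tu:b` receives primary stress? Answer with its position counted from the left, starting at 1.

1

The word has 8 syllables; the first syllable is syllable 1 (pot).
Primary stress: syllable 1 → ˈpot.mu.kli:.sa.li:p.bup.gaf.tu:b.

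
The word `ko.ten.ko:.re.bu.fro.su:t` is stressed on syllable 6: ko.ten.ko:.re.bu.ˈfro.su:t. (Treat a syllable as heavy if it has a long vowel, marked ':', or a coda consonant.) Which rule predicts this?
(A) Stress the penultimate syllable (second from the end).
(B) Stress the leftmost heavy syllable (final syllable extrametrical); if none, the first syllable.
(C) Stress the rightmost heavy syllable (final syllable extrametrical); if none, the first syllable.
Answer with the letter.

A

Rule A → syllable 6 ✓.
Rule B → syllable 2 (observed: 6).
Rule C → syllable 3 (observed: 6).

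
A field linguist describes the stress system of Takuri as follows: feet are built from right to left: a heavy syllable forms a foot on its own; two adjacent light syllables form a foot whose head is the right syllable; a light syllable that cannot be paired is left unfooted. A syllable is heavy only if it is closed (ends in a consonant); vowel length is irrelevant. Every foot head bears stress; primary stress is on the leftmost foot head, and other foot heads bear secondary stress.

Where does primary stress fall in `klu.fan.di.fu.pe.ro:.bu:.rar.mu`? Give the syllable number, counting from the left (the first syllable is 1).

2

Weights: 1 klu L, 2 fan H, 3 di L, 4 fu L, 5 pe L, 6 ro: L, 7 bu: L, 8 rar H, 9 mu L.
Parse right to left (heavy = foot alone; LL = one foot; stranded L unfooted): klu (ˈfan) di (fu.ˈpe) (ro:.ˈbu:) (ˈrar) mu.
Foot heads: 2, 5, 7, 8.
Primary stress on the leftmost head = syllable 2.
Primary stress: syllable 2 → klu.ˈfan.di.fu.pe.ro:.bu:.rar.mu.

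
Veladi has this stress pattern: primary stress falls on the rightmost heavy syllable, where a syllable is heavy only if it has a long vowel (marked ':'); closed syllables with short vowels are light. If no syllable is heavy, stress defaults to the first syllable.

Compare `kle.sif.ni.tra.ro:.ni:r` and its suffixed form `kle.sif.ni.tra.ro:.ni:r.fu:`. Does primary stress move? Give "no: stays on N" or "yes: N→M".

yes: 6→7

Base `kle.sif.ni.tra.ro:.ni:r` (6 syllables):
  Weights: 1 kle L, 2 sif L, 3 ni L, 4 tra L, 5 ro: H, 6 ni:r H.
  Heavy syllables in the domain: 5, 6. The rightmost is syllable 6 (ni:r).
  → primary stress on syllable 6.
Suffixed `kle.sif.ni.tra.ro:.ni:r.fu:` (7 syllables):
  Weights: 1 kle L, 2 sif L, 3 ni L, 4 tra L, 5 ro: H, 6 ni:r H, 7 fu: H.
  Heavy syllables in the domain: 5, 6, 7. The rightmost is syllable 7 (fu:).
  → primary stress on syllable 7.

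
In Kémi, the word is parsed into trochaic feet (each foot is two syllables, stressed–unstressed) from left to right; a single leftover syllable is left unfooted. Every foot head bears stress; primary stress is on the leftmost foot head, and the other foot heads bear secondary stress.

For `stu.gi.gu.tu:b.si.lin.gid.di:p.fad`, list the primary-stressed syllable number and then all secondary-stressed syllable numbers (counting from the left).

Parse left to right into trochaic (ˈσσ) feet: (ˈstu.gi) (ˈgu.tu:b) (ˈsi.lin) (ˈgid.di:p) fad. Syllable 9 is left unfooted.
Foot heads (stressed positions): 1, 3, 5, 7.
End Rule Leftmost: primary stress on the leftmost head = syllable 1.
Secondary stress on 3, 5, 7: ˈstu.gi.ˌgu.tu:b.ˌsi.lin.ˌgid.di:p.fad.

primary 1, secondary 3, 5, 7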